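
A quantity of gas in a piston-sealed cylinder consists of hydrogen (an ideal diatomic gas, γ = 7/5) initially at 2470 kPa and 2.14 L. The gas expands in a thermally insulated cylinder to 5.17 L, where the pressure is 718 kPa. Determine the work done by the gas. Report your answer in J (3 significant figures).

Adiabatic: W = (P₁V₁ − P₂V₂)/(γ − 1) with γ = 7/5.
P₁V₁ = 5286 J, P₂V₂ = 3712 J.
W = (5286 − 3712) / 0.4 = 3934 J.

W ≈ 3930 J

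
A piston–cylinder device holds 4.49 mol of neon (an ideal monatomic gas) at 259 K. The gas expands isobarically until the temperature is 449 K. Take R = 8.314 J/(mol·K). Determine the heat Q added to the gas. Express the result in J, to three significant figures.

Isobaric: W = nRΔT = (4.49)(8.314)(190) = 7093 J.
ΔU = nCᵥΔT with Cᵥ = 3R/2: ΔU = (4.49)(12.47)(190) = 10639 J.
Q = ΔU + W = 10639 + 7093 = 17732 J.

Q ≈ 17700 J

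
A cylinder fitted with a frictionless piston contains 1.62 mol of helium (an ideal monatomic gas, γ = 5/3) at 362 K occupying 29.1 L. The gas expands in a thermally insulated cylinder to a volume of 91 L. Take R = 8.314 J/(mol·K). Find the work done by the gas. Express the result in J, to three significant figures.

Adiabatic: TV^(γ−1) = const with γ = 5/3.
T₂ = T₁ (V₁/V₂)^(γ−1) = 362 × (29.1/91)^0.667 = 362 × 0.4676 = 169.3 K.
W_by = nCᵥ(T₁ − T₂) = (1.62)(12.47)(362 − 169.3) = 3893 J.

W ≈ 3890 J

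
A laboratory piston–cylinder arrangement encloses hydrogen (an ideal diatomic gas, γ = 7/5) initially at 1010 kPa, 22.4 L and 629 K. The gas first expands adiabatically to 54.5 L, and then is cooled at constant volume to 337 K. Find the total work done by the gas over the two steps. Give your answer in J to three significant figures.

W_total ≈ 16900 J

Step 1 (adiabatic): W = (P₁V₁ − P₂V₂)/(γ−1) = (22624 − 15853)/0.4 = 16928 J.
Step 2 (isochoric): W = 0 (constant volume).
W_total = 16928 + 0 = 16928 J.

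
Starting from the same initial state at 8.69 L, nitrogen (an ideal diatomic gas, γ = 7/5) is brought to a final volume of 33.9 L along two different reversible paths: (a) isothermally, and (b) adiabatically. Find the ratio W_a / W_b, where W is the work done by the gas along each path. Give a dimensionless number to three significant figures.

Path (a) isothermal: W = P₁V₁ ln(V₂/V₁) → W_a/(P₁V₁) = 1.361.
Path (b) adiabatic: W = P₁V₁(1 − (V₁/V₂)^(γ−1))/(γ−1) → W_b/(P₁V₁) = 1.05.
W_a / W_b = 1.361 / 1.05 = 1.297.

W_a / W_b ≈ 1.30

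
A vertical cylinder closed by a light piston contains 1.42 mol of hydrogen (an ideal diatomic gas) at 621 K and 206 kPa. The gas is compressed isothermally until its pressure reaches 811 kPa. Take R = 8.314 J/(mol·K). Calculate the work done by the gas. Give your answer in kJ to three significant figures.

Isothermal process: W = nRT ln(V₂/V₁) = nRT ln(P₁/P₂).
W = (1.42)(8.314)(621) × ln(206/811)
  = 7331 × ln(0.254) = 7331 × -1.37
W_by_gas = -10047 J.

W ≈ -10.0 kJ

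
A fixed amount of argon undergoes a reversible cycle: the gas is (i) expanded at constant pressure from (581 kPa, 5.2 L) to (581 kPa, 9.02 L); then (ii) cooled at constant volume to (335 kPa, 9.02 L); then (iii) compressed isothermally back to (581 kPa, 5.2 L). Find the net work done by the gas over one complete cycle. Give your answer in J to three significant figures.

W_net ≈ 555 J

Leg (i): W = PΔV = (581)(9.02 − 5.2) = 2219 J.
Leg (ii): W = 0.
Leg (iii): W = PᵢVᵢ ln(V_f/Vᵢ) = (3022) ln(5.2/9.02) = -1664 J.
W_net = 2219 − 1664 = 555.1 J.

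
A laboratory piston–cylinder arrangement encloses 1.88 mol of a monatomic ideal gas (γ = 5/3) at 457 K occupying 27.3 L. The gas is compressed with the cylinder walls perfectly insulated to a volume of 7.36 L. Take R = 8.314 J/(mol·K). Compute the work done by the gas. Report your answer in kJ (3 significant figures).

W ≈ -15.0 kJ

Adiabatic: TV^(γ−1) = const with γ = 5/3.
T₂ = T₁ (V₁/V₂)^(γ−1) = 457 × (27.3/7.36)^0.667 = 457 × 2.396 = 1095 K.
W_by = nCᵥ(T₁ − T₂) = (1.88)(12.47)(457 − 1095) = -14960 J.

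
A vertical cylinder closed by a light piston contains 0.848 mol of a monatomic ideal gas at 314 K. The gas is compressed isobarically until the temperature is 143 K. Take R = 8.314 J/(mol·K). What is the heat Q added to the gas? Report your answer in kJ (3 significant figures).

Q ≈ -3.01 kJ

Isobaric: W = nRΔT = (0.848)(8.314)(-171) = -1206 J.
ΔU = nCᵥΔT with Cᵥ = 3R/2: ΔU = (0.848)(12.47)(-171) = -1808 J.
Q = ΔU + W = -1808 − 1206 = -3014 J.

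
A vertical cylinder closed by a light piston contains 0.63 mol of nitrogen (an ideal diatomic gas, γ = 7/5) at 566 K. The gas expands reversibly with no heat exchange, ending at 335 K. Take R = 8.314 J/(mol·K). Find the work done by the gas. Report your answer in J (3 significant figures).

Adiabatic ⇒ Q = 0, so W_by = −ΔU = nCᵥ(T₁ − T₂).
Cᵥ = 5R/2 = 20.79 J/(mol·K).
W = (0.63)(20.79)(566 − 335) = 3025 J.

W ≈ 3020 J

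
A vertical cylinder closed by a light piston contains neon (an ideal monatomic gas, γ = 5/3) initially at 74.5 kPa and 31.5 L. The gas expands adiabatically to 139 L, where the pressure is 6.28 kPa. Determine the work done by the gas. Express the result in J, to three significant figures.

Adiabatic: W = (P₁V₁ − P₂V₂)/(γ − 1) with γ = 5/3.
P₁V₁ = 2347 J, P₂V₂ = 872.9 J.
W = (2347 − 872.9) / 0.6667 = 2211 J.

W ≈ 2210 J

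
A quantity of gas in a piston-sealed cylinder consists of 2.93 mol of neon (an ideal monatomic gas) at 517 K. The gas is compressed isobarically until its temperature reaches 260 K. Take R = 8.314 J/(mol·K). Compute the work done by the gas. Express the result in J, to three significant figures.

Isobaric: W = P ΔV = nR ΔT.
W = (2.93)(8.314)(260 − 517) = -6261 J.

W ≈ -6260 J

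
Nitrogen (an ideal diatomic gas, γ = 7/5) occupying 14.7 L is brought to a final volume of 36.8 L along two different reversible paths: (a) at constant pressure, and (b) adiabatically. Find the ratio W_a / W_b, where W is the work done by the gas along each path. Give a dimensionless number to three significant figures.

W_a / W_b ≈ 1.96

Path (a) isobaric: W = P₁(V₂ − V₁) → W_a/(P₁V₁) = 1.503.
Path (b) adiabatic: W = P₁V₁(1 − (V₁/V₂)^(γ−1))/(γ−1) → W_b/(P₁V₁) = 0.7681.
W_a / W_b = 1.503 / 0.7681 = 1.957.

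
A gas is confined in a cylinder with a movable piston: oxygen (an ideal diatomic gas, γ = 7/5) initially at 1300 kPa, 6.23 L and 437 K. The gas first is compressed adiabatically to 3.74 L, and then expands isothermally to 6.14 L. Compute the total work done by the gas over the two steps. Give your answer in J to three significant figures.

Step 1 (adiabatic): W = (P₁V₁ − P₂V₂)/(γ−1) = (8099 − 9933)/0.4 = -4585 J.
After step 1: P = 2656 kPa, V = 3.74 L, T = 536 K.
Step 2 (isothermal): W = P₁V₁ ln(V₂/V₁) = (9933) ln(6.14/3.74) = 4924 J.
W_total = -4585 + 4924 = 339.3 J.

W_total ≈ 339 J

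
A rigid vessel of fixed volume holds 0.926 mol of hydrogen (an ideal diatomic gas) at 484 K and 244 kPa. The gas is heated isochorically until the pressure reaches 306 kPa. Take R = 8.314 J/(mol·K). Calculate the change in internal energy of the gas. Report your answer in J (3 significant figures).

ΔU ≈ 2370 J

Constant volume ⇒ W = 0, so Q = ΔU = nCᵥΔT with Cᵥ = 5R/2 = 20.79 J/(mol·K).
At constant V, T₂/T₁ = P₂/P₁ ⇒ ΔT = T₁(P₂/P₁ − 1) = 484·(306/244 − 1) = 123 K.
ΔU = (0.926)(20.79)(123) = 2367 J.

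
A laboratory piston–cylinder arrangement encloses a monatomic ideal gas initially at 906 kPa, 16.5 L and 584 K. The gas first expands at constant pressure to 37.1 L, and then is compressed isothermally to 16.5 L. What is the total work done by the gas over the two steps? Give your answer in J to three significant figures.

Step 1 (isobaric): W = PΔV = (906 kPa)(37.1 − 16.5 L) = 18664 J.
After step 1: P = 906 kPa, V = 37.1 L, T = 1313 K.
Step 2 (isothermal): W = P₁V₁ ln(V₂/V₁) = (33613) ln(16.5/37.1) = -27235 J.
W_total = 18664 − 27235 = -8571 J.

W_total ≈ -8570 J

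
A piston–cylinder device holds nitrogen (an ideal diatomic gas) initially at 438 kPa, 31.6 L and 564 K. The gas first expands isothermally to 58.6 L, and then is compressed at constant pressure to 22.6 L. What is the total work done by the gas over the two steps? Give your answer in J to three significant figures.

W_total ≈ 44.9 J

Step 1 (isothermal): W = P₁V₁ ln(V₂/V₁) = (13841) ln(58.6/31.6) = 8548 J.
After step 1: P = 236.2 kPa, V = 58.6 L, T = 564 K.
Step 2 (isobaric): W = PΔV = (236.2 kPa)(22.6 − 58.6 L) = -8503 J.
W_total = 8548 − 8503 = 44.89 J.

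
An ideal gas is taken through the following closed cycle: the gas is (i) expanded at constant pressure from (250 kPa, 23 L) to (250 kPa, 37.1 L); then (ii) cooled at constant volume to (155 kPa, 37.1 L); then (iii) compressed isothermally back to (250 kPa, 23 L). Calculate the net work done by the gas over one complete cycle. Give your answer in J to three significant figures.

W_net ≈ 776 J

Leg (i): W = PΔV = (250)(37.1 − 23) = 3525 J.
Leg (ii): W = 0.
Leg (iii): W = PᵢVᵢ ln(V_f/Vᵢ) = (5750) ln(23/37.1) = -2749 J.
W_net = 3525 − 2749 = 775.6 J.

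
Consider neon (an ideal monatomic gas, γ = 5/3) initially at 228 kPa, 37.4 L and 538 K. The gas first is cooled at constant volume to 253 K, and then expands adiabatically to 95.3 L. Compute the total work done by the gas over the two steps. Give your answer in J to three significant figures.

W_total ≈ 2790 J

Step 1 (isochoric): W = 0 (constant volume).
After step 1: P = 107.2 kPa (V unchanged).
Step 2 (adiabatic): W = (P₁V₁ − P₂V₂)/(γ−1) = (4010 − 2149)/0.667 = 2791 J.
W_total = 0 + 2791 = 2791 J.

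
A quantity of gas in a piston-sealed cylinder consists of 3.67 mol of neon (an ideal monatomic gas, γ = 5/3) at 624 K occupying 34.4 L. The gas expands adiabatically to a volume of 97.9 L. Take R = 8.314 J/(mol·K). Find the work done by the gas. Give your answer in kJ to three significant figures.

Adiabatic: TV^(γ−1) = const with γ = 5/3.
T₂ = T₁ (V₁/V₂)^(γ−1) = 624 × (34.4/97.9)^0.667 = 624 × 0.4979 = 310.7 K.
W_by = nCᵥ(T₁ − T₂) = (3.67)(12.47)(624 − 310.7) = 14338 J.

W ≈ 14.3 kJ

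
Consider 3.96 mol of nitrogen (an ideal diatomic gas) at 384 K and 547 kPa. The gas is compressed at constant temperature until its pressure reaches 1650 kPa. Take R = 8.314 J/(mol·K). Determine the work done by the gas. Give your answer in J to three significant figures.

Isothermal process: W = nRT ln(V₂/V₁) = nRT ln(P₁/P₂).
W = (3.96)(8.314)(384) × ln(547/1650)
  = 12643 × ln(0.3315) = 12643 × -1.104
W_by_gas = -13958 J.

W ≈ -14000 J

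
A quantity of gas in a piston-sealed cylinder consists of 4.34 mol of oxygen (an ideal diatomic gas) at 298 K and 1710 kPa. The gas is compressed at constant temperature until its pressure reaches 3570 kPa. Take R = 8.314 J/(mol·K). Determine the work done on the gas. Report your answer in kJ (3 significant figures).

W ≈ 7.91 kJ

Isothermal process: W = nRT ln(V₂/V₁) = nRT ln(P₁/P₂).
W = (4.34)(8.314)(298) × ln(1710/3570)
  = 10753 × ln(0.479) = 10753 × -0.7361
W_by_gas = -7915 J; work on gas = −W_by = 7915 J.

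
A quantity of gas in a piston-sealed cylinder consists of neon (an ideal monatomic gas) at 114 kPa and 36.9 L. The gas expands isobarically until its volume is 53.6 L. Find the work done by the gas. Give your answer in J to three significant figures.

W ≈ 1900 J

Isobaric: W = P ΔV.
W = (114 kPa)(53.6 − 36.9 L) = (114)(16.7) = 1904 J.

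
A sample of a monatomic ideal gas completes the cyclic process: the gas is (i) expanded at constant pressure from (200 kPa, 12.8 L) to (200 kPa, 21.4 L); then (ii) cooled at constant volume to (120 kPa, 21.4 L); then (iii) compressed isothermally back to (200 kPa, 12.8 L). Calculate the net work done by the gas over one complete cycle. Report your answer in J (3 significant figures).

Leg (i): W = PΔV = (200)(21.4 − 12.8) = 1720 J.
Leg (ii): W = 0.
Leg (iii): W = PᵢVᵢ ln(V_f/Vᵢ) = (2568) ln(12.8/21.4) = -1320 J.
W_net = 1720 − 1320 = 400.2 J.

W_net ≈ 400 J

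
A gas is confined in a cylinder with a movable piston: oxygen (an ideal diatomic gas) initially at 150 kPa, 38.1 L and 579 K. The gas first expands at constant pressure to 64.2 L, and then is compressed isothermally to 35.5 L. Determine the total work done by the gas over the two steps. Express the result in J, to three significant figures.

W_total ≈ -1790 J

Step 1 (isobaric): W = PΔV = (150 kPa)(64.2 − 38.1 L) = 3915 J.
After step 1: P = 150 kPa, V = 64.2 L, T = 975.6 K.
Step 2 (isothermal): W = P₁V₁ ln(V₂/V₁) = (9630) ln(35.5/64.2) = -5705 J.
W_total = 3915 − 5705 = -1790 J.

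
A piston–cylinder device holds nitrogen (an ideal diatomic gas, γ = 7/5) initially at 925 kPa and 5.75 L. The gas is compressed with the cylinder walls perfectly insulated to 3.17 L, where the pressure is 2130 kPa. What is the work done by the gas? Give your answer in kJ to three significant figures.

W ≈ -3.58 kJ

Adiabatic: W = (P₁V₁ − P₂V₂)/(γ − 1) with γ = 7/5.
P₁V₁ = 5319 J, P₂V₂ = 6752 J.
W = (5319 − 6752) / 0.4 = -3583 J.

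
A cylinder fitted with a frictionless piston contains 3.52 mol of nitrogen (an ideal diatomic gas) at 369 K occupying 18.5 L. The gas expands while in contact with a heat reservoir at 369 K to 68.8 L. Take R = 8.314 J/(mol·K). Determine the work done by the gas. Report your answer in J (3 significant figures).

W ≈ 14200 J

Isothermal: W = nRT ln(V₂/V₁).
W = (3.52)(8.314)(369) × ln(68.8/18.5)
  = 10799 × 1.313
W_by_gas = 14184 J.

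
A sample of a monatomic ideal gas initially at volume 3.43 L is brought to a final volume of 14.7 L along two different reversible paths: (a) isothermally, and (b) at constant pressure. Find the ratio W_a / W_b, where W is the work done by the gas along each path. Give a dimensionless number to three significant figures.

Path (a) isothermal: W = P₁V₁ ln(V₂/V₁) → W_a/(P₁V₁) = 1.455.
Path (b) isobaric: W = P₁(V₂ − V₁) → W_b/(P₁V₁) = 3.286.
W_a / W_b = 1.455 / 3.286 = 0.4429.

W_a / W_b ≈ 0.443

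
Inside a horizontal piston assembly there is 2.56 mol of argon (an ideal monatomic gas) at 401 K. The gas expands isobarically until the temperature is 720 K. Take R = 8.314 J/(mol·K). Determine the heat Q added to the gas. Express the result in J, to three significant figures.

Isobaric: W = nRΔT = (2.56)(8.314)(319) = 6790 J.
ΔU = nCᵥΔT with Cᵥ = 3R/2: ΔU = (2.56)(12.47)(319) = 10184 J.
Q = ΔU + W = 10184 + 6790 = 16974 J.

Q ≈ 17000 J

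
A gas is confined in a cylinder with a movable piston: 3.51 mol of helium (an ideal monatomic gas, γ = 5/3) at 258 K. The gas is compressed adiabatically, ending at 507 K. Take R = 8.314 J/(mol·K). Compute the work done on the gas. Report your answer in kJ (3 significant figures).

W ≈ 10.9 kJ

Adiabatic ⇒ Q = 0, so W_by = −ΔU = nCᵥ(T₁ − T₂).
Cᵥ = 3R/2 = 12.47 J/(mol·K).
W = (3.51)(12.47)(258 − 507) = -10900 J.
Work on gas = −W_by = 10900 J.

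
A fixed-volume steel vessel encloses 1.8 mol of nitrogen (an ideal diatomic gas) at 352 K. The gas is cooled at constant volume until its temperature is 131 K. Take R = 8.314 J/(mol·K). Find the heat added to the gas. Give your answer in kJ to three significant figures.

Constant volume ⇒ W = 0, so Q = ΔU = nCᵥΔT with Cᵥ = 5R/2 = 20.79 J/(mol·K).
ΔU = (1.8)(20.79)(131 − 352) = -8268 J.

Q ≈ -8.27 kJ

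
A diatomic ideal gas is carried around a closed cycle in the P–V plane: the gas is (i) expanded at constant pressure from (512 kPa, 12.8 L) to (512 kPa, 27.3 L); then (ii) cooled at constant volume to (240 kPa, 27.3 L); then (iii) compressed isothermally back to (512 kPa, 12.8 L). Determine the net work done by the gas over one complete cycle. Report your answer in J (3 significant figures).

Leg (i): W = PΔV = (512)(27.3 − 12.8) = 7424 J.
Leg (ii): W = 0.
Leg (iii): W = PᵢVᵢ ln(V_f/Vᵢ) = (6552) ln(12.8/27.3) = -4963 J.
W_net = 7424 − 4963 = 2461 J.

W_net ≈ 2460 J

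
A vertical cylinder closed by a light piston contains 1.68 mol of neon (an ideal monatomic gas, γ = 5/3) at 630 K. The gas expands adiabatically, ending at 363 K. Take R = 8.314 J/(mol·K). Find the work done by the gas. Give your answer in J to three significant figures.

W ≈ 5590 J

Adiabatic ⇒ Q = 0, so W_by = −ΔU = nCᵥ(T₁ − T₂).
Cᵥ = 3R/2 = 12.47 J/(mol·K).
W = (1.68)(12.47)(630 − 363) = 5594 J.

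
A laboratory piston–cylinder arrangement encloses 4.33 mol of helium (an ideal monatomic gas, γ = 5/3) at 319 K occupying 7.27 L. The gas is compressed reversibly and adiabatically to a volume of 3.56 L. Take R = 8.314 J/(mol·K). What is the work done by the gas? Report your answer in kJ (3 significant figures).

Adiabatic: TV^(γ−1) = const with γ = 5/3.
T₂ = T₁ (V₁/V₂)^(γ−1) = 319 × (7.27/3.56)^0.667 = 319 × 1.61 = 513.5 K.
W_by = nCᵥ(T₁ − T₂) = (4.33)(12.47)(319 − 513.5) = -10501 J.

W ≈ -10.5 kJ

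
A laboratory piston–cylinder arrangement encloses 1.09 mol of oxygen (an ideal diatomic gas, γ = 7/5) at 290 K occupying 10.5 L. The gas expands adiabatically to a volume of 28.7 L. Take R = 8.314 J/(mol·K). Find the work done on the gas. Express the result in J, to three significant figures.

W ≈ -2180 J

Adiabatic: TV^(γ−1) = const with γ = 7/5.
T₂ = T₁ (V₁/V₂)^(γ−1) = 290 × (10.5/28.7)^0.4 = 290 × 0.6688 = 194 K.
W_by = nCᵥ(T₁ − T₂) = (1.09)(20.79)(290 − 194) = 2176 J.
Work on gas = −W_by = -2176 J.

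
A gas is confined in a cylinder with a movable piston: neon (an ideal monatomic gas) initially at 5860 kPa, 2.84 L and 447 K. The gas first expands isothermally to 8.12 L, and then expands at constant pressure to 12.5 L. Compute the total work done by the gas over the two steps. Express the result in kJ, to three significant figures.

W_total ≈ 26.5 kJ

Step 1 (isothermal): W = P₁V₁ ln(V₂/V₁) = (16642) ln(8.12/2.84) = 17483 J.
After step 1: P = 2050 kPa, V = 8.12 L, T = 447 K.
Step 2 (isobaric): W = PΔV = (2050 kPa)(12.5 − 8.12 L) = 8977 J.
W_total = 17483 + 8977 = 26460 J.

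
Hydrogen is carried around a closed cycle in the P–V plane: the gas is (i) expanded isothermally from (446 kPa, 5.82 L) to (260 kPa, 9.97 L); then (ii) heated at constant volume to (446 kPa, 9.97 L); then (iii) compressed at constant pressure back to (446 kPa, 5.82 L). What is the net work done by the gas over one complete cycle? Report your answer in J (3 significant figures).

Leg (i): W = PᵢVᵢ ln(V_f/Vᵢ) = (2596) ln(9.97/5.82) = 1397 J.
Leg (ii): W = 0.
Leg (iii): W = PΔV = (446)(5.82 − 9.97) = -1851 J.
W_net = 1397 − 1851 = -453.7 J.

W_net ≈ -454 J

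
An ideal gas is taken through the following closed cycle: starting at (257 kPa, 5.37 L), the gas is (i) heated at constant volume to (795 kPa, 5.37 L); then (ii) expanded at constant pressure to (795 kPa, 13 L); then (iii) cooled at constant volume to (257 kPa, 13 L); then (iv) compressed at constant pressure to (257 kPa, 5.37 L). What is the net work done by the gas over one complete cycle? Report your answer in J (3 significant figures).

W_net ≈ 4100 J

Constant-volume legs do no work.
W(ii) = (795)(13 − 5.37) = 6066 J; W(iv) = (257)(5.37 − 13) = -1961 J.
W_net = 6066 − 1961 = 4105 J (the clockwise enclosed area).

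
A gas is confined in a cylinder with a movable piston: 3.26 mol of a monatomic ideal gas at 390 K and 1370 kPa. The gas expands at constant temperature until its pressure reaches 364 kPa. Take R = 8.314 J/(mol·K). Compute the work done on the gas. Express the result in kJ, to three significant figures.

W ≈ -14.0 kJ

Isothermal process: W = nRT ln(V₂/V₁) = nRT ln(P₁/P₂).
W = (3.26)(8.314)(390) × ln(1370/364)
  = 10570 × ln(3.764) = 10570 × 1.325
W_by_gas = 14010 J; work on gas = −W_by = -14010 J.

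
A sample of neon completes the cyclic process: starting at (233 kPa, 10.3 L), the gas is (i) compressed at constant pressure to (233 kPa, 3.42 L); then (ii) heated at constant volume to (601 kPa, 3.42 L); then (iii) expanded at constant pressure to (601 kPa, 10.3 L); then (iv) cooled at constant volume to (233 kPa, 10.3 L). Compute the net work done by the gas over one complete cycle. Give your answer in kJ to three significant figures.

W_net ≈ 2.53 kJ

Constant-volume legs do no work.
W(i) = (233)(3.42 − 10.3) = -1603 J; W(iii) = (601)(10.3 − 3.42) = 4135 J.
W_net = -1603 + 4135 = 2532 J (the clockwise enclosed area).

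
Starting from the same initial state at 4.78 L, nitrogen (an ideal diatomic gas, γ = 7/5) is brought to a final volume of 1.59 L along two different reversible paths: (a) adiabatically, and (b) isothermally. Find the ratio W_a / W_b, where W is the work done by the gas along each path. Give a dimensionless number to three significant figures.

W_a / W_b ≈ 1.26

Path (a) adiabatic: W = P₁V₁(1 − (V₁/V₂)^(γ−1))/(γ−1) → W_a/(P₁V₁) = -1.383.
Path (b) isothermal: W = P₁V₁ ln(V₂/V₁) → W_b/(P₁V₁) = -1.101.
W_a / W_b = -1.383 / -1.101 = 1.256.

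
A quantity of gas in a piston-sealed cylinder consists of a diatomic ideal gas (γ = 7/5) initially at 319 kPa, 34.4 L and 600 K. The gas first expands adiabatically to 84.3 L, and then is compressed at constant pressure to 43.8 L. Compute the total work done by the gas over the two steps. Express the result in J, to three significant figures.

Step 1 (adiabatic): W = (P₁V₁ − P₂V₂)/(γ−1) = (10974 − 7667)/0.4 = 8266 J.
After step 1: P = 90.95 kPa, V = 84.3 L, T = 419.2 K.
Step 2 (isobaric): W = PΔV = (90.95 kPa)(43.8 − 84.3 L) = -3684 J.
W_total = 8266 − 3684 = 4582 J.

W_total ≈ 4580 J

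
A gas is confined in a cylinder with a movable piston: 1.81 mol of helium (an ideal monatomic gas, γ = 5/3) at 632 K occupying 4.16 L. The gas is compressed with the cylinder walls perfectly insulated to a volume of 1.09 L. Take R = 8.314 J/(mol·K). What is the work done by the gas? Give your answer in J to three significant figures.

Adiabatic: TV^(γ−1) = const with γ = 5/3.
T₂ = T₁ (V₁/V₂)^(γ−1) = 632 × (4.16/1.09)^0.667 = 632 × 2.442 = 1543 K.
W_by = nCᵥ(T₁ − T₂) = (1.81)(12.47)(632 − 1543) = -20574 J.

W ≈ -20600 J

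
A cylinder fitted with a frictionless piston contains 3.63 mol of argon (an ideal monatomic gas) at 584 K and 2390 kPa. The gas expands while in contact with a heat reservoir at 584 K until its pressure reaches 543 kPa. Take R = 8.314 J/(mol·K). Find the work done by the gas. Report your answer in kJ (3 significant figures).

W ≈ 26.1 kJ

Isothermal process: W = nRT ln(V₂/V₁) = nRT ln(P₁/P₂).
W = (3.63)(8.314)(584) × ln(2390/543)
  = 17625 × ln(4.401) = 17625 × 1.482
W_by_gas = 26119 J.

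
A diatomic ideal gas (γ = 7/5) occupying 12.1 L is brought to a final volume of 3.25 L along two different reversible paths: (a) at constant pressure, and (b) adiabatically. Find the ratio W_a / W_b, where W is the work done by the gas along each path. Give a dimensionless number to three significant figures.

Path (a) isobaric: W = P₁(V₂ − V₁) → W_a/(P₁V₁) = -0.7314.
Path (b) adiabatic: W = P₁V₁(1 − (V₁/V₂)^(γ−1))/(γ−1) → W_b/(P₁V₁) = -1.73.
W_a / W_b = -0.7314 / -1.73 = 0.4229.

W_a / W_b ≈ 0.423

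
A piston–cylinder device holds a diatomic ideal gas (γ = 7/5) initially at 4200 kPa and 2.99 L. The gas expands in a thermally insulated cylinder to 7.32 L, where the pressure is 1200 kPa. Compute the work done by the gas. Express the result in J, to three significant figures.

Adiabatic: W = (P₁V₁ − P₂V₂)/(γ − 1) with γ = 7/5.
P₁V₁ = 12558 J, P₂V₂ = 8784 J.
W = (12558 − 8784) / 0.4 = 9435 J.

W ≈ 9440 J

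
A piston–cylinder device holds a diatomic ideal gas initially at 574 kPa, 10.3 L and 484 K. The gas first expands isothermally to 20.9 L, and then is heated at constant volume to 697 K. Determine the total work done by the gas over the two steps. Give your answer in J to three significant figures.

W_total ≈ 4180 J

Step 1 (isothermal): W = P₁V₁ ln(V₂/V₁) = (5912) ln(20.9/10.3) = 4184 J.
Step 2 (isochoric): W = 0 (constant volume).
W_total = 4184 + 0 = 4184 J.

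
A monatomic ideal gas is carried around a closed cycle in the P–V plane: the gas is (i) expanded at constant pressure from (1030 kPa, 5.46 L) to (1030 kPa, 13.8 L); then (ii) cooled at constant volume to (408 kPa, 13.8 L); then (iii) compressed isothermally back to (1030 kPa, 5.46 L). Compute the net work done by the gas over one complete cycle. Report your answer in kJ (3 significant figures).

Leg (i): W = PΔV = (1030)(13.8 − 5.46) = 8590 J.
Leg (ii): W = 0.
Leg (iii): W = PᵢVᵢ ln(V_f/Vᵢ) = (5630) ln(5.46/13.8) = -5221 J.
W_net = 8590 − 5221 = 3370 J.

W_net ≈ 3.37 kJ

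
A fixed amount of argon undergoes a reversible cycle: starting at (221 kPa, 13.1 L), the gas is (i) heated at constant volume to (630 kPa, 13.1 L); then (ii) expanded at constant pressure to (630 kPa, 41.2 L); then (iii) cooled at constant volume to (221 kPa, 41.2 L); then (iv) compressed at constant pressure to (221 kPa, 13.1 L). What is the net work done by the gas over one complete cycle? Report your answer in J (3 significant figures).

Constant-volume legs do no work.
W(ii) = (630)(41.2 − 13.1) = 17703 J; W(iv) = (221)(13.1 − 41.2) = -6210 J.
W_net = 17703 − 6210 = 11493 J (the clockwise enclosed area).

W_net ≈ 11500 J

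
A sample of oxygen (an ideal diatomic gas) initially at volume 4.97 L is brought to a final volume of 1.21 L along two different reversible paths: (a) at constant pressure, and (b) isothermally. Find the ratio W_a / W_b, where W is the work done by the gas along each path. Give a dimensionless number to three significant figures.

Path (a) isobaric: W = P₁(V₂ − V₁) → W_a/(P₁V₁) = -0.7565.
Path (b) isothermal: W = P₁V₁ ln(V₂/V₁) → W_b/(P₁V₁) = -1.413.
W_a / W_b = -0.7565 / -1.413 = 0.5355.

W_a / W_b ≈ 0.535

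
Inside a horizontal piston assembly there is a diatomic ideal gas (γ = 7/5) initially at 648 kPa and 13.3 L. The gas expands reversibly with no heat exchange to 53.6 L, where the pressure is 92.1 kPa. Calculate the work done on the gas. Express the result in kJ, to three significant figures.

Adiabatic: W = (P₁V₁ − P₂V₂)/(γ − 1) with γ = 7/5.
P₁V₁ = 8618 J, P₂V₂ = 4937 J.
W = (8618 − 4937) / 0.4 = 9205 J.
Work on gas = −W_by = -9205 J.

W ≈ -9.20 kJ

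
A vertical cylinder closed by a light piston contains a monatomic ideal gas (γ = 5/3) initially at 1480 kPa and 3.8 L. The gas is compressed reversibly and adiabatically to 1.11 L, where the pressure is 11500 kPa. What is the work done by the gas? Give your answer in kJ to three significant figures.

Adiabatic: W = (P₁V₁ − P₂V₂)/(γ − 1) with γ = 5/3.
P₁V₁ = 5624 J, P₂V₂ = 12765 J.
W = (5624 − 12765) / 0.6667 = -10712 J.

W ≈ -10.7 kJ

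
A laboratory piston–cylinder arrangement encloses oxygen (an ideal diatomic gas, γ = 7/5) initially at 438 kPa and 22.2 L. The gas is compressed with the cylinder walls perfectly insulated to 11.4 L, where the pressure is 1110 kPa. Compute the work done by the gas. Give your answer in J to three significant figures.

Adiabatic: W = (P₁V₁ − P₂V₂)/(γ − 1) with γ = 7/5.
P₁V₁ = 9724 J, P₂V₂ = 12654 J.
W = (9724 − 12654) / 0.4 = -7326 J.

W ≈ -7330 J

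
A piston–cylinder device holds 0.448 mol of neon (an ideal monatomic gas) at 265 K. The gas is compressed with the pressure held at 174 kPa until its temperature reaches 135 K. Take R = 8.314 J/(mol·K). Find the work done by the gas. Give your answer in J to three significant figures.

Isobaric: W = P ΔV = nR ΔT.
W = (0.448)(8.314)(135 − 265) = -484.2 J.

W ≈ -484 J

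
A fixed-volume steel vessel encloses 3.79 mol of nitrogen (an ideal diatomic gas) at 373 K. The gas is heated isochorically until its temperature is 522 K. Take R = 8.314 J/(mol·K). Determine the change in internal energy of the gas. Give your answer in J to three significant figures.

ΔU ≈ 11700 J

Constant volume ⇒ W = 0, so Q = ΔU = nCᵥΔT with Cᵥ = 5R/2 = 20.79 J/(mol·K).
ΔU = (3.79)(20.79)(522 − 373) = 11737 J.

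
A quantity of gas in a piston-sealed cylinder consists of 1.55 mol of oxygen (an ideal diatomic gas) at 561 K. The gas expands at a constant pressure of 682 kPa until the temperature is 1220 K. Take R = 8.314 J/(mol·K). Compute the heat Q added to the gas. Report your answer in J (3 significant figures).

Q ≈ 29700 J

Isobaric: W = nRΔT = (1.55)(8.314)(659) = 8492 J.
ΔU = nCᵥΔT with Cᵥ = 5R/2: ΔU = (1.55)(20.79)(659) = 21231 J.
Q = ΔU + W = 21231 + 8492 = 29723 J.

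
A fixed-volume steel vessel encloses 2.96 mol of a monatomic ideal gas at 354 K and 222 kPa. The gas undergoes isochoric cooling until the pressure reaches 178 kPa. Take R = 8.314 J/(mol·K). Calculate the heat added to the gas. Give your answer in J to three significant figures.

Q ≈ -2590 J

Constant volume ⇒ W = 0, so Q = ΔU = nCᵥΔT with Cᵥ = 3R/2 = 12.47 J/(mol·K).
At constant V, T₂/T₁ = P₂/P₁ ⇒ ΔT = T₁(P₂/P₁ − 1) = 354·(178/222 − 1) = -70.16 K.
ΔU = (2.96)(12.47)(-70.16) = -2590 J.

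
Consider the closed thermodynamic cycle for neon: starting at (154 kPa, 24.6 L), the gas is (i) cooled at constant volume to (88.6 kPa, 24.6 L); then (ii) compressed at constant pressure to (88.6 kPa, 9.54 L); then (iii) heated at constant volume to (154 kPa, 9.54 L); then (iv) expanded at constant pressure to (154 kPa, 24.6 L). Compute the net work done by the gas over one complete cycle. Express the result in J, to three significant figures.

Constant-volume legs do no work.
W(ii) = (88.6)(9.54 − 24.6) = -1334 J; W(iv) = (154)(24.6 − 9.54) = 2319 J.
W_net = -1334 + 2319 = 984.9 J (the clockwise enclosed area).

W_net ≈ 985 J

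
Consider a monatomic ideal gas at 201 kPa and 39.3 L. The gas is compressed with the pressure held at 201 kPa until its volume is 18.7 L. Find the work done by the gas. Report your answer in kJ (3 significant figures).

W ≈ -4.14 kJ

Isobaric: W = P ΔV.
W = (201 kPa)(18.7 − 39.3 L) = (201)(-20.6) = -4141 J.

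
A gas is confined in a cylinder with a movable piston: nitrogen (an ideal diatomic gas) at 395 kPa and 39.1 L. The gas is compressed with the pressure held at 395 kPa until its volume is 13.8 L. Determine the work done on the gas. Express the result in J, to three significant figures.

W ≈ 9990 J

Isobaric: W = P ΔV.
W = (395 kPa)(13.8 − 39.1 L) = (395)(-25.3) = -9994 J.
Work on gas = −W_by = 9994 J.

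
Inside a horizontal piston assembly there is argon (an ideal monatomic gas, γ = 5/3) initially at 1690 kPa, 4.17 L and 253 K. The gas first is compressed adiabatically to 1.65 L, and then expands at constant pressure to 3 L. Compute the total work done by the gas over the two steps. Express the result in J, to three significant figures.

W_total ≈ 1660 J

Step 1 (adiabatic): W = (P₁V₁ − P₂V₂)/(γ−1) = (7047 − 13075)/0.667 = -9042 J.
After step 1: P = 7925 kPa, V = 1.65 L, T = 469.4 K.
Step 2 (isobaric): W = PΔV = (7925 kPa)(3 − 1.65 L) = 10698 J.
W_total = -9042 + 10698 = 1656 J.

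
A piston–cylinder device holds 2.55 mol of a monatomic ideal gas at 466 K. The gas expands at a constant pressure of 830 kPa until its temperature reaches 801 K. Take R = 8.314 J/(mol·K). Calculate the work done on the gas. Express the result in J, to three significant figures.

W ≈ -7100 J

Isobaric: W = P ΔV = nR ΔT.
W = (2.55)(8.314)(801 − 466) = 7102 J.
Work on gas = −W_by = -7102 J.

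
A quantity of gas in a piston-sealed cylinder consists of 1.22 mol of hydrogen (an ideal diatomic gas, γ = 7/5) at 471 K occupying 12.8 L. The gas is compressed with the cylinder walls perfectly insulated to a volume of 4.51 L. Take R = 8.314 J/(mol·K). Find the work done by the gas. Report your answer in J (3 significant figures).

Adiabatic: TV^(γ−1) = const with γ = 7/5.
T₂ = T₁ (V₁/V₂)^(γ−1) = 471 × (12.8/4.51)^0.4 = 471 × 1.518 = 714.9 K.
W_by = nCᵥ(T₁ − T₂) = (1.22)(20.79)(471 − 714.9) = -6184 J.

W ≈ -6180 J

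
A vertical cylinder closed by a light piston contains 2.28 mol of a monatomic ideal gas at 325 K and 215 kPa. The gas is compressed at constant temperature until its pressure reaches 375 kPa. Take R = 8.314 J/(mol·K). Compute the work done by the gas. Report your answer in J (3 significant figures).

W ≈ -3430 J

Isothermal process: W = nRT ln(V₂/V₁) = nRT ln(P₁/P₂).
W = (2.28)(8.314)(325) × ln(215/375)
  = 6161 × ln(0.5733) = 6161 × -0.5563
W_by_gas = -3427 J.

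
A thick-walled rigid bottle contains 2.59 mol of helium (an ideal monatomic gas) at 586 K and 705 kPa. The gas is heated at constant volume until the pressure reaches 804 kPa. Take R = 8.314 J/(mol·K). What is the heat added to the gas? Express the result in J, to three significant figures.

Constant volume ⇒ W = 0, so Q = ΔU = nCᵥΔT with Cᵥ = 3R/2 = 12.47 J/(mol·K).
At constant V, T₂/T₁ = P₂/P₁ ⇒ ΔT = T₁(P₂/P₁ − 1) = 586·(804/705 − 1) = 82.29 K.
ΔU = (2.59)(12.47)(82.29) = 2658 J.

Q ≈ 2660 J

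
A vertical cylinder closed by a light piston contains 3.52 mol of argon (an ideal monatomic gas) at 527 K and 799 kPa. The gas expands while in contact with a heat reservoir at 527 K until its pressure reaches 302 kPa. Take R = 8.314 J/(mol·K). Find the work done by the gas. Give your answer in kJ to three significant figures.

W ≈ 15.0 kJ

Isothermal process: W = nRT ln(V₂/V₁) = nRT ln(P₁/P₂).
W = (3.52)(8.314)(527) × ln(799/302)
  = 15423 × ln(2.646) = 15423 × 0.9729
W_by_gas = 15005 J.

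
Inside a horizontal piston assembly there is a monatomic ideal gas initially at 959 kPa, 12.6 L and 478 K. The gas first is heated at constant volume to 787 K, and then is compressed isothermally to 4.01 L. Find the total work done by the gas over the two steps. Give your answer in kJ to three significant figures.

Step 1 (isochoric): W = 0 (constant volume).
After step 1: P = 1579 kPa (V unchanged).
Step 2 (isothermal): W = P₁V₁ ln(V₂/V₁) = (19895) ln(4.01/12.6) = -22777 J.
W_total = 0 − 22777 = -22777 J.

W_total ≈ -22.8 kJ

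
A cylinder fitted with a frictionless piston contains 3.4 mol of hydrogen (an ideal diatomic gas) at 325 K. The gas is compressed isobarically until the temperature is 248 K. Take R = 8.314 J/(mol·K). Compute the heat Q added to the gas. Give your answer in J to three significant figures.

Isobaric: W = nRΔT = (3.4)(8.314)(-77) = -2177 J.
ΔU = nCᵥΔT with Cᵥ = 5R/2: ΔU = (3.4)(20.79)(-77) = -5442 J.
Q = ΔU + W = -5442 − 2177 = -7618 J.

Q ≈ -7620 J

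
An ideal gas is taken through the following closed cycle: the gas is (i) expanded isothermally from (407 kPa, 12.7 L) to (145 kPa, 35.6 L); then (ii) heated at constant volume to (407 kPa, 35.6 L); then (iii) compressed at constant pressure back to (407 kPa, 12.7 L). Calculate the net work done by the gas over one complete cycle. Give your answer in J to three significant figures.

Leg (i): W = PᵢVᵢ ln(V_f/Vᵢ) = (5169) ln(35.6/12.7) = 5328 J.
Leg (ii): W = 0.
Leg (iii): W = PΔV = (407)(12.7 − 35.6) = -9320 J.
W_net = 5328 − 9320 = -3992 J.

W_net ≈ -3990 J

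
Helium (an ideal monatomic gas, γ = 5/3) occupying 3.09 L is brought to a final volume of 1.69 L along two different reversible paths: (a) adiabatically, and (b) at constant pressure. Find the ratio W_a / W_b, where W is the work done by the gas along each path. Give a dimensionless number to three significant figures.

Path (a) adiabatic: W = P₁V₁(1 − (V₁/V₂)^(γ−1))/(γ−1) → W_a/(P₁V₁) = -0.7429.
Path (b) isobaric: W = P₁(V₂ − V₁) → W_b/(P₁V₁) = -0.4531.
W_a / W_b = -0.7429 / -0.4531 = 1.64.

W_a / W_b ≈ 1.64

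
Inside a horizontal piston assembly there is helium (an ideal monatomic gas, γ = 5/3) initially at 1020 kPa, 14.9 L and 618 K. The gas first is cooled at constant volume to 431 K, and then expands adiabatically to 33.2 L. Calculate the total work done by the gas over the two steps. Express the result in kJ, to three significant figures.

W_total ≈ 6.58 kJ

Step 1 (isochoric): W = 0 (constant volume).
After step 1: P = 711.4 kPa (V unchanged).
Step 2 (adiabatic): W = (P₁V₁ − P₂V₂)/(γ−1) = (10599 − 6213)/0.667 = 6579 J.
W_total = 0 + 6579 = 6579 J.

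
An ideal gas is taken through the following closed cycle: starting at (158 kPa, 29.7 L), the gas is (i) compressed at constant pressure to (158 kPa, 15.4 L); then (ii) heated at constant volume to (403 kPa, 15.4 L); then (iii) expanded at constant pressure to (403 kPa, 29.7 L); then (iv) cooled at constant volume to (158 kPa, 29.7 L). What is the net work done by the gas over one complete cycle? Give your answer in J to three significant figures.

W_net ≈ 3500 J

Constant-volume legs do no work.
W(i) = (158)(15.4 − 29.7) = -2259 J; W(iii) = (403)(29.7 − 15.4) = 5763 J.
W_net = -2259 + 5763 = 3504 J (the clockwise enclosed area).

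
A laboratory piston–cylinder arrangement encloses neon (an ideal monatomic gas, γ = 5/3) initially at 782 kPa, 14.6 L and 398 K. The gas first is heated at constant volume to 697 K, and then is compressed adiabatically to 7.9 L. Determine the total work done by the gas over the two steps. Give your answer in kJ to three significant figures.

Step 1 (isochoric): W = 0 (constant volume).
After step 1: P = 1369 kPa (V unchanged).
Step 2 (adiabatic): W = (P₁V₁ − P₂V₂)/(γ−1) = (19994 − 30111)/0.667 = -15175 J.
W_total = 0 − 15175 = -15175 J.

W_total ≈ -15.2 kJ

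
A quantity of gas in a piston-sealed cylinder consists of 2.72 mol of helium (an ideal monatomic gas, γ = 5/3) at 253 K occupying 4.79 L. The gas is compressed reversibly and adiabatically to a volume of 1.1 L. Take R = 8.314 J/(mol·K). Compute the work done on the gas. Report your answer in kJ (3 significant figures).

Adiabatic: TV^(γ−1) = const with γ = 5/3.
T₂ = T₁ (V₁/V₂)^(γ−1) = 253 × (4.79/1.1)^0.667 = 253 × 2.667 = 674.7 K.
W_by = nCᵥ(T₁ − T₂) = (2.72)(12.47)(253 − 674.7) = -14303 J.
Work on gas = −W_by = 14303 J.

W ≈ 14.3 kJ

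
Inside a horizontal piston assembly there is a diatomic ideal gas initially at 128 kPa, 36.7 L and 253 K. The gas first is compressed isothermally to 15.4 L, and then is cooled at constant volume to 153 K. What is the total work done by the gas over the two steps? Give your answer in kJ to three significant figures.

W_total ≈ -4.08 kJ

Step 1 (isothermal): W = P₁V₁ ln(V₂/V₁) = (4698) ln(15.4/36.7) = -4079 J.
Step 2 (isochoric): W = 0 (constant volume).
W_total = -4079 + 0 = -4079 J.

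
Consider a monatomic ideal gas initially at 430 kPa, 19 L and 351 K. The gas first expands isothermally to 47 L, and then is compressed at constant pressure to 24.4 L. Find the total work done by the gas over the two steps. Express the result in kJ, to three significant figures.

Step 1 (isothermal): W = P₁V₁ ln(V₂/V₁) = (8170) ln(47/19) = 7400 J.
After step 1: P = 173.8 kPa, V = 47 L, T = 351 K.
Step 2 (isobaric): W = PΔV = (173.8 kPa)(24.4 − 47 L) = -3929 J.
W_total = 7400 − 3929 = 3471 J.

W_total ≈ 3.47 kJ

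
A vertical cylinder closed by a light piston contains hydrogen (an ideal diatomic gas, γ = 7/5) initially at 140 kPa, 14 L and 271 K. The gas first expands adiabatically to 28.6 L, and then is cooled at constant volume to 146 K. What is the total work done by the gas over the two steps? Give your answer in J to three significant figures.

W_total ≈ 1220 J

Step 1 (adiabatic): W = (P₁V₁ − P₂V₂)/(γ−1) = (1960 − 1473)/0.4 = 1218 J.
Step 2 (isochoric): W = 0 (constant volume).
W_total = 1218 + 0 = 1218 J.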